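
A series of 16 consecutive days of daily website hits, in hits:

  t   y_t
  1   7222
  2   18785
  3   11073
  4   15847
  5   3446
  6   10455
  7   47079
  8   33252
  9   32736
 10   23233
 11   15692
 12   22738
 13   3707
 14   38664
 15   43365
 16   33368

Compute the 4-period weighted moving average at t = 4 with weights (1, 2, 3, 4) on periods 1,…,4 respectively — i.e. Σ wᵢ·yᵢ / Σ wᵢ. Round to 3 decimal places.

Weighted sum: 1·7222 + 2·18785 + 3·11073 + 4·15847 = 7222 + 37570 + 33219 + 63388 = 141399
Weight total: 1 + 2 + 3 + 4 = 10
WMA = 141399 / 10 = 14139.900

14139.900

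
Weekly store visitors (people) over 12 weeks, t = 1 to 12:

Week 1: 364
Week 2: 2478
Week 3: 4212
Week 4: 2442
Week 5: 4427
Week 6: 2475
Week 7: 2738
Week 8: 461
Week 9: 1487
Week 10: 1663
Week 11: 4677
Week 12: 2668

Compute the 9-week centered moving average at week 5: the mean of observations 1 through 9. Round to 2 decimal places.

Sum of periods 1–9: 364 + 2478 + 4212 + 2442 + 4427 + 2475 + 2738 + 461 + 1487 = 21084
Divide by 9: 21084 / 9 = 2342.67

2342.67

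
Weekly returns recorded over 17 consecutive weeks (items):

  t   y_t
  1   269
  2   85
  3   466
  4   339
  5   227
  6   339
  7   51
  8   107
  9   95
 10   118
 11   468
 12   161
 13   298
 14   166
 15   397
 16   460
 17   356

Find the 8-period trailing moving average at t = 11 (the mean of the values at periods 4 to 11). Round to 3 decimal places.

218.000

Sum of periods 4–11: 339 + 227 + 339 + 51 + 107 + 95 + 118 + 468 = 1744
Divide by 8: 1744 / 8 = 218.000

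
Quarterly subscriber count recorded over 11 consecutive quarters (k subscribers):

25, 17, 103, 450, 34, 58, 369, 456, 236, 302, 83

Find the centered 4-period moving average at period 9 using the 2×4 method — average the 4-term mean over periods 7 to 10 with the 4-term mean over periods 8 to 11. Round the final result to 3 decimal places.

305.000

Sum over 7–10: 369 + 456 + 236 + 302 = 1363
Sum over 8–11: 456 + 236 + 302 + 83 = 1077
CMA at t=9 = (1363 + 1077) / (2·4) = 2440 / 8 = 305.000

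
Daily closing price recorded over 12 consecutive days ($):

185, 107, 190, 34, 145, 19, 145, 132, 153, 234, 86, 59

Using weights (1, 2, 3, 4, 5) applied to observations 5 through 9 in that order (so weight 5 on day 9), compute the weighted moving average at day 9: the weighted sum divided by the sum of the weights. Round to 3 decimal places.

127.400

Weighted sum: 1·145 + 2·19 + 3·145 + 4·132 + 5·153 = 145 + 38 + 435 + 528 + 765 = 1911
Weight total: 1 + 2 + 3 + 4 + 5 = 15
WMA = 1911 / 15 = 127.400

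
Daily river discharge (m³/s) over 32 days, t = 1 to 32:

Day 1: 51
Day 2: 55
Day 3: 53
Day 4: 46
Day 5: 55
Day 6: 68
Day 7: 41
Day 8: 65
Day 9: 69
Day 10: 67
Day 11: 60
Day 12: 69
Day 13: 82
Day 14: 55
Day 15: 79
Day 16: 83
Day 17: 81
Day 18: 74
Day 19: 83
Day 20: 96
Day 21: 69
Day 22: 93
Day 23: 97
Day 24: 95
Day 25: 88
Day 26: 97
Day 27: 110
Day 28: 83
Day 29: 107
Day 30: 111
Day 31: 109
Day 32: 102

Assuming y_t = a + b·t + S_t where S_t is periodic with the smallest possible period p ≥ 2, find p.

7

First differences y_{t+1} − y_t: 4, -2, -7, 9, 13, -27, 24, 4, -2, -7, 9, 13, -27, 24, 4, -2, …
The difference pattern repeats every 7 terms and not for any smaller step, so p = 7.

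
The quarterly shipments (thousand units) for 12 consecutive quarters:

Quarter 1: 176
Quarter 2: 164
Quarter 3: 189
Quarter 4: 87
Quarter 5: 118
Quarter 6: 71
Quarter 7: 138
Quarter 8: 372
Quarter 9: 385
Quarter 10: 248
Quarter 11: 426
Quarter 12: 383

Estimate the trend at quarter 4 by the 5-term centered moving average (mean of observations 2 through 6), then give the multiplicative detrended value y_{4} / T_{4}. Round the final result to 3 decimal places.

0.692

Trend T_4 = (164 + 189 + 87 + 118 + 71) / 5 = 629/5 = 125.80000
Ratio to trend: 87 / 125.80000 = 0.692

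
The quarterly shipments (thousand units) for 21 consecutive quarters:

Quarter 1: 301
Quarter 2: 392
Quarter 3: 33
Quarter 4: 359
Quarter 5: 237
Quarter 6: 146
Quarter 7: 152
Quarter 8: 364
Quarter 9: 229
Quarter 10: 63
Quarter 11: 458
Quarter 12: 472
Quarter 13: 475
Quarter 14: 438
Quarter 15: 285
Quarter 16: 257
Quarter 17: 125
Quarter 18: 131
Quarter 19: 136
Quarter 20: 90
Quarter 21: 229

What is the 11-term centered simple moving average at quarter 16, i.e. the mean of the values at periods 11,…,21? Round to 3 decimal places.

Sum of periods 11–21: 458 + 472 + 475 + 438 + 285 + 257 + 125 + 131 + 136 + 90 + 229 = 3096
Divide by 11: 3096 / 11 = 281.455

281.455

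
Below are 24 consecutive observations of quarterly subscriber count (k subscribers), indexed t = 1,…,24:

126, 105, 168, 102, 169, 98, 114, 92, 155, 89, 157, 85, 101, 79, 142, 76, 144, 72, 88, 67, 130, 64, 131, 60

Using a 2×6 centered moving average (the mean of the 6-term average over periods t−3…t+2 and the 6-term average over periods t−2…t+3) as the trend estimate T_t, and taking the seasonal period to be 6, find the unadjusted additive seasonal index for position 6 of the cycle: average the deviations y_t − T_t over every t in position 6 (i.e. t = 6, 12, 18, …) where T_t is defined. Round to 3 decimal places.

-24.944

Season position 6 occurs at t = 6, 12, 18 (where T_t is defined).
t=6: T_6 = 122.75000; y_6 − T_6 = 98 − 122.75000 = -24.75000
t=12: T_12 = 109.91667; y_12 − T_12 = 85 − 109.91667 = -24.91667
t=18: T_18 = 97.16667; y_18 − T_18 = 72 − 97.16667 = -25.16667
Mean deviation: (-24.75000 + -24.91667 + -25.16667) / 3 = -24.944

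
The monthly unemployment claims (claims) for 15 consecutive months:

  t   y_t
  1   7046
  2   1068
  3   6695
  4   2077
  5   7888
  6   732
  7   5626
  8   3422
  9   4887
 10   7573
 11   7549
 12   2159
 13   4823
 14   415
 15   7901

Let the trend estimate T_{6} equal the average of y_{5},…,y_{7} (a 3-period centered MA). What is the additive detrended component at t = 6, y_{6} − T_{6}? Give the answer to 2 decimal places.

-4016.67

Trend T_6 = (7888 + 732 + 5626) / 3 = 14246/3 = 4748.6667
Detrended value: 732 − 4748.6667 = -4016.67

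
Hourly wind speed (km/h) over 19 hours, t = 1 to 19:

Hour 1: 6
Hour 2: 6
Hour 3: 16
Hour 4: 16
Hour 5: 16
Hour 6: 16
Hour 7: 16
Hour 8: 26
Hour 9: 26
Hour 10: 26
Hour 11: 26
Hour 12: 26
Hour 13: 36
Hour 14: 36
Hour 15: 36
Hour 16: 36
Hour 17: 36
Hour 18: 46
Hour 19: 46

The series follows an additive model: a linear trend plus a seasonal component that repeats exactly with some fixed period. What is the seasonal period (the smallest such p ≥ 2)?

First differences y_{t+1} − y_t: 0, 10, 0, 0, 0, 0, 10, 0, 0, 0, 0, 10, …
The difference pattern repeats every 5 terms and not for any smaller step, so p = 5.

5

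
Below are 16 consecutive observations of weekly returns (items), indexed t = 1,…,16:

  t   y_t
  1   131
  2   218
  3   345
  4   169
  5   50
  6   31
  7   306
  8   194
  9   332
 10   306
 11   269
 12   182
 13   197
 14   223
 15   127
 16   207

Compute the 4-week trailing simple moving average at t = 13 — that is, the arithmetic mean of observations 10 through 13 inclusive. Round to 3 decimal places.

Sum of periods 10–13: 306 + 269 + 182 + 197 = 954
Divide by 4: 954 / 4 = 238.500

238.500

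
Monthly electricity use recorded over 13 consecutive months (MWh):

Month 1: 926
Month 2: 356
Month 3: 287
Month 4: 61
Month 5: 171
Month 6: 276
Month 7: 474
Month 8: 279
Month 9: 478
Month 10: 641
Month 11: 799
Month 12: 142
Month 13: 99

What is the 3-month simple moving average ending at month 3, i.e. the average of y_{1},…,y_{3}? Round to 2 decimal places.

523.00

Sum of periods 1–3: 926 + 356 + 287 = 1569
Divide by 3: 1569 / 3 = 523.00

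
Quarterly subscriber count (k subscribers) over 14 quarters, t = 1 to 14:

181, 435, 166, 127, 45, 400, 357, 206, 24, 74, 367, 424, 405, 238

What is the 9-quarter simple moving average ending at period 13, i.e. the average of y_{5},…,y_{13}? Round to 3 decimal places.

Sum of periods 5–13: 45 + 400 + 357 + 206 + 24 + 74 + 367 + 424 + 405 = 2302
Divide by 9: 2302 / 9 = 255.778

255.778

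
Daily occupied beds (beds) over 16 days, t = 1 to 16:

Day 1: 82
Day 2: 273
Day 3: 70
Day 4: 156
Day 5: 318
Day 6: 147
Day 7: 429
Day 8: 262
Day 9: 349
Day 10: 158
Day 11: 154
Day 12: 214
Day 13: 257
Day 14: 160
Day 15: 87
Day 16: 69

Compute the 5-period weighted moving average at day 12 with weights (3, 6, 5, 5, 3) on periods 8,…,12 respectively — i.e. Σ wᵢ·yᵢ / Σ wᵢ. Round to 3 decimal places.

Weighted sum: 3·262 + 6·349 + 5·158 + 5·154 + 3·214 = 786 + 2094 + 790 + 770 + 642 = 5082
Weight total: 3 + 6 + 5 + 5 + 3 = 22
WMA = 5082 / 22 = 231.000

231.000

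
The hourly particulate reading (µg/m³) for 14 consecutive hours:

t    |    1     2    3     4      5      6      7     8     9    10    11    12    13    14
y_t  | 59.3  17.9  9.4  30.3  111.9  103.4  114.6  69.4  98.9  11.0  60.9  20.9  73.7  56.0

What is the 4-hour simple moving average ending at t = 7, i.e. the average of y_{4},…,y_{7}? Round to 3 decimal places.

90.050

Sum of periods 4–7: 30.3 + 111.9 + 103.4 + 114.6 = 360.2
Divide by 4: 360.2 / 4 = 90.050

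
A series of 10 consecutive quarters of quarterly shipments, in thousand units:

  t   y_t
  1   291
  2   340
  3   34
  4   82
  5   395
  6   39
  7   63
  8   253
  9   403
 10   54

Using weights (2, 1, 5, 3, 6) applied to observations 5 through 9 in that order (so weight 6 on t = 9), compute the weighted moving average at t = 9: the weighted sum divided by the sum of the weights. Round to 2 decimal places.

Weighted sum: 2·395 + 1·39 + 5·63 + 3·253 + 6·403 = 790 + 39 + 315 + 759 + 2418 = 4321
Weight total: 2 + 1 + 5 + 3 + 6 = 17
WMA = 4321 / 17 = 254.18

254.18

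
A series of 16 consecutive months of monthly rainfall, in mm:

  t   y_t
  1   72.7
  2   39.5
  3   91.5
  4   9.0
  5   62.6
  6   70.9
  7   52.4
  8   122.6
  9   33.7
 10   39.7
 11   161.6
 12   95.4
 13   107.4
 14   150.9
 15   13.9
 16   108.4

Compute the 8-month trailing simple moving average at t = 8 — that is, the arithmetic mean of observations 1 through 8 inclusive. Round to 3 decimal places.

65.150

Sum of periods 1–8: 72.7 + 39.5 + 91.5 + 9.0 + 62.6 + 70.9 + 52.4 + 122.6 = 521.2
Divide by 8: 521.2 / 8 = 65.150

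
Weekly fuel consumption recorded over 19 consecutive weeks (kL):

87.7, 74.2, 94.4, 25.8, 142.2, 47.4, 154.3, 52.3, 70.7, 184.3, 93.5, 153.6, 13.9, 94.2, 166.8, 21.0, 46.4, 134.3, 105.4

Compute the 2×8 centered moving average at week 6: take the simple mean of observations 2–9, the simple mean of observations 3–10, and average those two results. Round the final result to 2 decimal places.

Sum over 2–9: 74.2 + 94.4 + 25.8 + 142.2 + 47.4 + 154.3 + 52.3 + 70.7 = 661.3
Sum over 3–10: 94.4 + 25.8 + 142.2 + 47.4 + 154.3 + 52.3 + 70.7 + 184.3 = 771.4
CMA at t=6 = (661.3 + 771.4) / (2·8) = 1432.7 / 16 = 89.54

89.54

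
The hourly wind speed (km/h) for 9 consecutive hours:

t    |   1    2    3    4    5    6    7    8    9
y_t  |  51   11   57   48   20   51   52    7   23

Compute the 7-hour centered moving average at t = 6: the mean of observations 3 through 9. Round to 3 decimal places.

Sum of periods 3–9: 57 + 48 + 20 + 51 + 52 + 7 + 23 = 258
Divide by 7: 258 / 7 = 36.857

36.857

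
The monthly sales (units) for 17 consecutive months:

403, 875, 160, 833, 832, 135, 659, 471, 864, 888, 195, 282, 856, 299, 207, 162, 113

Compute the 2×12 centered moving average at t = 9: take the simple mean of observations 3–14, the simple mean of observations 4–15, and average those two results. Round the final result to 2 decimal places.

Sum over 3–14: 160 + 833 + 832 + 135 + 659 + 471 + 864 + 888 + 195 + 282 + 856 + 299 = 6474
Sum over 4–15: 833 + 832 + 135 + 659 + 471 + 864 + 888 + 195 + 282 + 856 + 299 + 207 = 6521
CMA at t=9 = (6474 + 6521) / (2·12) = 12995 / 24 = 541.46

541.46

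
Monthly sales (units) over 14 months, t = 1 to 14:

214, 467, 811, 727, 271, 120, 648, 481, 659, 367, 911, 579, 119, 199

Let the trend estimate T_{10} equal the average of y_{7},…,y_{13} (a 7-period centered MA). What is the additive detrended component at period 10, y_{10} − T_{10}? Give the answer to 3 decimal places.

Trend T_10 = (648 + 481 + 659 + 367 + 911 + 579 + 119) / 7 = 3764/7 = 537.71429
Detrended value: 367 − 537.71429 = -170.714

-170.714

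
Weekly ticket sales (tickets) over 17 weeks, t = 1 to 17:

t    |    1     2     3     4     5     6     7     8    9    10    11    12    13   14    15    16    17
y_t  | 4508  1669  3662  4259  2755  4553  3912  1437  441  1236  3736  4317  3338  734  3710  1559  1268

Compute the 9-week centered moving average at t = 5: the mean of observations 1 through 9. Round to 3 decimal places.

3021.778

Sum of periods 1–9: 4508 + 1669 + 3662 + 4259 + 2755 + 4553 + 3912 + 1437 + 441 = 27196
Divide by 9: 27196 / 9 = 3021.778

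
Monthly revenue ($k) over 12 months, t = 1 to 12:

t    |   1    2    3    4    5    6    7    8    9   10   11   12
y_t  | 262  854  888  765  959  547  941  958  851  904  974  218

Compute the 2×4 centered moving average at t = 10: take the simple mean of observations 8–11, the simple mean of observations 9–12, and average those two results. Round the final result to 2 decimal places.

829.25

Sum over 8–11: 958 + 851 + 904 + 974 = 3687
Sum over 9–12: 851 + 904 + 974 + 218 = 2947
CMA at t=10 = (3687 + 2947) / (2·4) = 6634 / 8 = 829.25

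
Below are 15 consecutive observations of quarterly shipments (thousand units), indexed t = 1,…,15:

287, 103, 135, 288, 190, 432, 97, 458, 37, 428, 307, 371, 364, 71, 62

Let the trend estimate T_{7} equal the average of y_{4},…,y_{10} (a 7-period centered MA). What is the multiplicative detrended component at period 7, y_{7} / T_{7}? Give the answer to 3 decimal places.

0.352

Trend T_7 = (288 + 190 + 432 + 97 + 458 + 37 + 428) / 7 = 1930/7 = 275.71429
Ratio to trend: 97 / 275.71429 = 0.352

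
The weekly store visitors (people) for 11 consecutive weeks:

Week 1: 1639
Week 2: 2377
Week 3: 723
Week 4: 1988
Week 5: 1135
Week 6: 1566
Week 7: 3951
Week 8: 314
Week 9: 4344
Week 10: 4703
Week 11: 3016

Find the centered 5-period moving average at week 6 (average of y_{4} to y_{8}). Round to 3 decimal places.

Sum of periods 4–8: 1988 + 1135 + 1566 + 3951 + 314 = 8954
Divide by 5: 8954 / 5 = 1790.800

1790.800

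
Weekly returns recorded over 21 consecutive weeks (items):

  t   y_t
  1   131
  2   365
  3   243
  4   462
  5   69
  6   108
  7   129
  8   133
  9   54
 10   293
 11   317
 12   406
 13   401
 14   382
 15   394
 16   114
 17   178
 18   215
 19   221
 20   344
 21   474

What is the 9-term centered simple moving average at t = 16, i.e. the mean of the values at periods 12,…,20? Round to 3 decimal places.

295.000

Sum of periods 12–20: 406 + 401 + 382 + 394 + 114 + 178 + 215 + 221 + 344 = 2655
Divide by 9: 2655 / 9 = 295.000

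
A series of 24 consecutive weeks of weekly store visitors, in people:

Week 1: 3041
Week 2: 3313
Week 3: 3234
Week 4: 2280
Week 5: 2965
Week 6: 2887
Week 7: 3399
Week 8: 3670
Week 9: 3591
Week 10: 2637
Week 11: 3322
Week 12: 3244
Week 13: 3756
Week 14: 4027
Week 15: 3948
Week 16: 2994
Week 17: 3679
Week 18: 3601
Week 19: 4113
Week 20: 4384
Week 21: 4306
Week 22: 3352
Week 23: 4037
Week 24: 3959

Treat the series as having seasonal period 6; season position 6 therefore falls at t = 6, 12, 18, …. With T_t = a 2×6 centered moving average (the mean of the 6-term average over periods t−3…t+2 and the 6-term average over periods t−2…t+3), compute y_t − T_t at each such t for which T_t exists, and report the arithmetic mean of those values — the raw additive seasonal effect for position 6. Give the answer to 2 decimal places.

Season position 6 occurs at t = 6, 12, 18 (where T_t is defined).
t=6: T_6 = 3102.2500; y_6 − T_6 = 2887 − 3102.2500 = -215.2500
t=12: T_12 = 3459.2500; y_12 − T_12 = 3244 − 3459.2500 = -215.2500
t=18: T_18 = 3816.3333; y_18 − T_18 = 3601 − 3816.3333 = -215.3333
Mean deviation: (-215.2500 + -215.2500 + -215.3333) / 3 = -215.28

-215.28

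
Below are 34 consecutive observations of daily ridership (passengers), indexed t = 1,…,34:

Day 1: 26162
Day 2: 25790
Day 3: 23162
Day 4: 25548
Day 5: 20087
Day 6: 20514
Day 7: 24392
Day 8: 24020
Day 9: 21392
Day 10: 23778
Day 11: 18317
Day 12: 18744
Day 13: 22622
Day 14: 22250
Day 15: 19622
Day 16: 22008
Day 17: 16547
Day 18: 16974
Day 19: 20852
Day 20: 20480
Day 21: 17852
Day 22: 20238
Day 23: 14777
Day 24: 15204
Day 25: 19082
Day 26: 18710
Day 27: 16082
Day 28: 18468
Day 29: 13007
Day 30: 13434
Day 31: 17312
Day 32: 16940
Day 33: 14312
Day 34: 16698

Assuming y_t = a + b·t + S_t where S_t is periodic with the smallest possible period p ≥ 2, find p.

6

First differences y_{t+1} − y_t: -372, -2628, 2386, -5461, 427, 3878, -372, -2628, 2386, -5461, 427, 3878, -372, -2628, …
The difference pattern repeats every 6 terms and not for any smaller step, so p = 6.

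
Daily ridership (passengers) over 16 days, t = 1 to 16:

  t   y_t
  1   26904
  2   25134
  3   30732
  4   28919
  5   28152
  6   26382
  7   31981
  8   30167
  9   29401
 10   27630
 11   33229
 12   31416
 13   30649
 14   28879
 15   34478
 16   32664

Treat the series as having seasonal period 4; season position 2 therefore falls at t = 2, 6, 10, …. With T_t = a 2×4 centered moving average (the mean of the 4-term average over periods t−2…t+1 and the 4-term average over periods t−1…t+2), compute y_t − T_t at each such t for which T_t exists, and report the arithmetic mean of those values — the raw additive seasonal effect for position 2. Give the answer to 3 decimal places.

Season position 2 occurs at t = 6, 10, 14 (where T_t is defined).
t=6: T_6 = 29014.50000; y_6 − T_6 = 26382 − 29014.50000 = -2632.50000
t=10: T_10 = 30262.87500; y_10 − T_10 = 27630 − 30262.87500 = -2632.87500
t=14: T_14 = 31511.50000; y_14 − T_14 = 28879 − 31511.50000 = -2632.50000
Mean deviation: (-2632.50000 + -2632.87500 + -2632.50000) / 3 = -2632.625

-2632.625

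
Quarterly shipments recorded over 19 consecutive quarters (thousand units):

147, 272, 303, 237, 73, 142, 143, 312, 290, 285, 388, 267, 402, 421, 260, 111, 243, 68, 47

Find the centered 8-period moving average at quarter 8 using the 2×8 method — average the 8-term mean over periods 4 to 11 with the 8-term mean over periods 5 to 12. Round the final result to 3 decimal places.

Sum over 4–11: 237 + 73 + 142 + 143 + 312 + 290 + 285 + 388 = 1870
Sum over 5–12: 73 + 142 + 143 + 312 + 290 + 285 + 388 + 267 = 1900
CMA at t=8 = (1870 + 1900) / (2·8) = 3770 / 16 = 235.625

235.625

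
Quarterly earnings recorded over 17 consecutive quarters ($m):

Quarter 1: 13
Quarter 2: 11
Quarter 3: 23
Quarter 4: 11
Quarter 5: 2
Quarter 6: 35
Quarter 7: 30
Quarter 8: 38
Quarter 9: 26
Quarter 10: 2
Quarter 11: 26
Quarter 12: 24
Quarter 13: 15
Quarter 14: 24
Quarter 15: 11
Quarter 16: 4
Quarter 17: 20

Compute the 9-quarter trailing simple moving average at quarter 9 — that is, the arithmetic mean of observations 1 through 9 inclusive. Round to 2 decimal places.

Sum of periods 1–9: 13 + 11 + 23 + 11 + 2 + 35 + 30 + 38 + 26 = 189
Divide by 9: 189 / 9 = 21.00

21.00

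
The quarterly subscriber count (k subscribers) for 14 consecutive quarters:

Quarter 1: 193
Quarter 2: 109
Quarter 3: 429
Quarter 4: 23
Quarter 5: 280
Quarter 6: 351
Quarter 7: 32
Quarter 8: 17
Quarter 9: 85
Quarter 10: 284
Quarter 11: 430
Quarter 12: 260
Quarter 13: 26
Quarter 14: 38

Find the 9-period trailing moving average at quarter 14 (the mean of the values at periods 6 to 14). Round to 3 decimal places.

169.222

Sum of periods 6–14: 351 + 32 + 17 + 85 + 284 + 430 + 260 + 26 + 38 = 1523
Divide by 9: 1523 / 9 = 169.222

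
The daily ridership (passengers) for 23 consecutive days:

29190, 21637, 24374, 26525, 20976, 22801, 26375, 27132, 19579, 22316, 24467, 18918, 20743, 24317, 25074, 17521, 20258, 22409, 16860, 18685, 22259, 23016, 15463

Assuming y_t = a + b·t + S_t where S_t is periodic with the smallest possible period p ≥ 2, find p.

7

First differences y_{t+1} − y_t: -7553, 2737, 2151, -5549, 1825, 3574, 757, -7553, 2737, 2151, -5549, 1825, 3574, 757, -7553, 2737, …
The difference pattern repeats every 7 terms and not for any smaller step, so p = 7.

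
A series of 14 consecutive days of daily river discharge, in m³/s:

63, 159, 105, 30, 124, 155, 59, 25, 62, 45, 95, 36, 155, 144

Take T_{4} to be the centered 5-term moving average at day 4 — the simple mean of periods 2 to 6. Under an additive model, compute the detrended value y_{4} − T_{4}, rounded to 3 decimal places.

Trend T_4 = (159 + 105 + 30 + 124 + 155) / 5 = 573/5 = 114.60000
Detrended value: 30 − 114.60000 = -84.600

-84.600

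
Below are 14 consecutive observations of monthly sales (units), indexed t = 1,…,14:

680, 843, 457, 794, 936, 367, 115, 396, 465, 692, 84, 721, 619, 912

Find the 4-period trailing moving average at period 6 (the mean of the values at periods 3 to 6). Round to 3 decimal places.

638.500

Sum of periods 3–6: 457 + 794 + 936 + 367 = 2554
Divide by 4: 2554 / 4 = 638.500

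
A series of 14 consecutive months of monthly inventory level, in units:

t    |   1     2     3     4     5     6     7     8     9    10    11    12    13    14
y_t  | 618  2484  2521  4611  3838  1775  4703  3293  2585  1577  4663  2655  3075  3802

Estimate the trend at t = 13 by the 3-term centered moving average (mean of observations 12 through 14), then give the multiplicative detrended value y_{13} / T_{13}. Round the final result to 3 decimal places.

0.968

Trend T_13 = (2655 + 3075 + 3802) / 3 = 9532/3 = 3177.33333
Ratio to trend: 3075 / 3177.33333 = 0.968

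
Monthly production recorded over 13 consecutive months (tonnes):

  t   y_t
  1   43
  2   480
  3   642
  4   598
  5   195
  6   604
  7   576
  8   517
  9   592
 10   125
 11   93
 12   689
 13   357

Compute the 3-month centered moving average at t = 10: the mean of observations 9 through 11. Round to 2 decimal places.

Sum of periods 9–11: 592 + 125 + 93 = 810
Divide by 3: 810 / 3 = 270.00

270.00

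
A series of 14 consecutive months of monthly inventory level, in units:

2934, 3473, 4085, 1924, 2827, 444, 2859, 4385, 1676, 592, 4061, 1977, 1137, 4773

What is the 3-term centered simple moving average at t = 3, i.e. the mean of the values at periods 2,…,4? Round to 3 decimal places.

Sum of periods 2–4: 3473 + 4085 + 1924 = 9482
Divide by 3: 9482 / 3 = 3160.667

3160.667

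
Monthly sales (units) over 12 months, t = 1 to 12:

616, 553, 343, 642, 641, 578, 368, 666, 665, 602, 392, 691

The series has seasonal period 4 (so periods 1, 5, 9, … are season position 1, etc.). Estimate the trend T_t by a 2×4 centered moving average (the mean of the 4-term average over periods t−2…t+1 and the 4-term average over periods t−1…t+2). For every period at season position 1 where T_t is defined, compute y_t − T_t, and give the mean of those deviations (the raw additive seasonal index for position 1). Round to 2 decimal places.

86.81

Season position 1 occurs at t = 5, 9 (where T_t is defined).
t=5: T_5 = 554.1250; y_5 − T_5 = 641 − 554.1250 = 86.8750
t=9: T_9 = 578.2500; y_9 − T_9 = 665 − 578.2500 = 86.7500
Mean deviation: (86.8750 + 86.7500) / 2 = 86.81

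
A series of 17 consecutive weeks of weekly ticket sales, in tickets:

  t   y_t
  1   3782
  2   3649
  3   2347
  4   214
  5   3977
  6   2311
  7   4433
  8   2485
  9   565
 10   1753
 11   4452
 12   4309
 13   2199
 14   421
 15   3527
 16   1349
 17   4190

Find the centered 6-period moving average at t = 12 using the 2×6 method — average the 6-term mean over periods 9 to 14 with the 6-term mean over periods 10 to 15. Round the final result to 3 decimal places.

2530.000

Sum over 9–14: 565 + 1753 + 4452 + 4309 + 2199 + 421 = 13699
Sum over 10–15: 1753 + 4452 + 4309 + 2199 + 421 + 3527 = 16661
CMA at t=12 = (13699 + 16661) / (2·6) = 30360 / 12 = 2530.000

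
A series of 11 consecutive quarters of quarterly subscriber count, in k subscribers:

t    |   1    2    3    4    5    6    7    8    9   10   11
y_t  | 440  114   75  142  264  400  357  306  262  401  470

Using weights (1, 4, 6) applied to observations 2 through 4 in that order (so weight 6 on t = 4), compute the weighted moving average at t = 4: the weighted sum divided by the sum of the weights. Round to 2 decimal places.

115.09

Weighted sum: 1·114 + 4·75 + 6·142 = 114 + 300 + 852 = 1266
Weight total: 1 + 4 + 6 = 11
WMA = 1266 / 11 = 115.09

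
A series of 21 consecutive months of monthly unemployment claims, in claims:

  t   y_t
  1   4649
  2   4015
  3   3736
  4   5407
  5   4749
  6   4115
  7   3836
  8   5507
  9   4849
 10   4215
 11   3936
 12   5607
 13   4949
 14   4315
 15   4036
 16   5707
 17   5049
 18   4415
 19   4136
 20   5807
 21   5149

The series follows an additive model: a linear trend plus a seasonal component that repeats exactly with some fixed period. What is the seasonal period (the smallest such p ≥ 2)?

4

First differences y_{t+1} − y_t: -634, -279, 1671, -658, -634, -279, 1671, -658, -634, -279, …
The difference pattern repeats every 4 terms and not for any smaller step, so p = 4.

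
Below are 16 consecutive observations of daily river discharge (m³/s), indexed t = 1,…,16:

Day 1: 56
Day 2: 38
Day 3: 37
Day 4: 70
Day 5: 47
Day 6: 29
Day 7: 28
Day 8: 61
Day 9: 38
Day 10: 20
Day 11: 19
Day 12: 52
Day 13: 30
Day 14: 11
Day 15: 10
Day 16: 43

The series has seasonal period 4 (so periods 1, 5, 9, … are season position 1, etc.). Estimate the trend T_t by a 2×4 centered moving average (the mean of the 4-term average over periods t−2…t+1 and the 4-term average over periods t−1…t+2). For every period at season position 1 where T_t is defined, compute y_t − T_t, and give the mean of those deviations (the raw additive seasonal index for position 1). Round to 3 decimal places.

Season position 1 occurs at t = 5, 9, 13 (where T_t is defined).
t=5: T_5 = 44.62500; y_5 − T_5 = 47 − 44.62500 = 2.37500
t=9: T_9 = 35.62500; y_9 − T_9 = 38 − 35.62500 = 2.37500
t=13: T_13 = 26.87500; y_13 − T_13 = 30 − 26.87500 = 3.12500
Mean deviation: (2.37500 + 2.37500 + 3.12500) / 3 = 2.625

2.625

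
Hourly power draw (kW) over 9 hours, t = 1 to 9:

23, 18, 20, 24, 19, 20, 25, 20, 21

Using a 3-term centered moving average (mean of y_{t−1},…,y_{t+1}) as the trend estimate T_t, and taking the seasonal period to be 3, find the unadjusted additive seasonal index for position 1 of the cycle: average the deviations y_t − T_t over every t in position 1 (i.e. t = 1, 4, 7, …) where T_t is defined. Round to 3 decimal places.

Season position 1 occurs at t = 4, 7 (where T_t is defined).
t=4: T_4 = 21.00000; y_4 − T_4 = 24 − 21.00000 = 3.00000
t=7: T_7 = 21.66667; y_7 − T_7 = 25 − 21.66667 = 3.33333
Mean deviation: (3.00000 + 3.33333) / 2 = 3.167

3.167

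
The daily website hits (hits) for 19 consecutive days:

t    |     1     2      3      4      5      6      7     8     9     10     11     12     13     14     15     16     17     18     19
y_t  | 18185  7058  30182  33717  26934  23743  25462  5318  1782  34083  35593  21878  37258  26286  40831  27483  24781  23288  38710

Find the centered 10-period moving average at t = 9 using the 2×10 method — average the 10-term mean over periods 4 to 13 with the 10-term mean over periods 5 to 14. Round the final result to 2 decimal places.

24205.25

Sum over 4–13: 33717 + 26934 + 23743 + 25462 + 5318 + 1782 + 34083 + 35593 + 21878 + 37258 = 245768
Sum over 5–14: 26934 + 23743 + 25462 + 5318 + 1782 + 34083 + 35593 + 21878 + 37258 + 26286 = 238337
CMA at t=9 = (245768 + 238337) / (2·10) = 484105 / 20 = 24205.25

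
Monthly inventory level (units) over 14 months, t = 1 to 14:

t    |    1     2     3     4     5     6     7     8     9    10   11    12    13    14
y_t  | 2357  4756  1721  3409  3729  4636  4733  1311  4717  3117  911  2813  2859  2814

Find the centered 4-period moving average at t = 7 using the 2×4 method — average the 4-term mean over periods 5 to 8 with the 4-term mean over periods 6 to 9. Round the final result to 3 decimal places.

3725.750

Sum over 5–8: 3729 + 4636 + 4733 + 1311 = 14409
Sum over 6–9: 4636 + 4733 + 1311 + 4717 = 15397
CMA at t=7 = (14409 + 15397) / (2·4) = 29806 / 8 = 3725.750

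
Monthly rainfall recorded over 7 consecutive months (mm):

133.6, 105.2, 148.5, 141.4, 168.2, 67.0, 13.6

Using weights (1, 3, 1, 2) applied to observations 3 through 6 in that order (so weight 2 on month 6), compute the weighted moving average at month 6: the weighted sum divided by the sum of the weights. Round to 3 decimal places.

124.986

Weighted sum: 1·148.5 + 3·141.4 + 1·168.2 + 2·67.0 = 148.5 + 424.2 + 168.2 + 134.0 = 874.9
Weight total: 1 + 3 + 1 + 2 = 7
WMA = 874.9 / 7 = 124.986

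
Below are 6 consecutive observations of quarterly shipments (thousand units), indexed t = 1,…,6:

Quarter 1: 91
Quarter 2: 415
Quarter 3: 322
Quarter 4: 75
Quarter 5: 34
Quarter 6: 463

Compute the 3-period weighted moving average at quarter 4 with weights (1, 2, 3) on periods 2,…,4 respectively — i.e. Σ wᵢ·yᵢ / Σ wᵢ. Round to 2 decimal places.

Weighted sum: 1·415 + 2·322 + 3·75 = 415 + 644 + 225 = 1284
Weight total: 1 + 2 + 3 = 6
WMA = 1284 / 6 = 214.00

214.00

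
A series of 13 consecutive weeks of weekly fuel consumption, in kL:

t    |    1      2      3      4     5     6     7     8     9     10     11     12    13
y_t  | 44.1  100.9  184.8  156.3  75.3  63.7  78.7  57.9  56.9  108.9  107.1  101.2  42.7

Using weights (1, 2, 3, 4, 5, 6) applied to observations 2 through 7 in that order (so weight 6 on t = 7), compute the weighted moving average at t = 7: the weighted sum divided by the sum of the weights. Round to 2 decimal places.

96.73

Weighted sum: 1·100.9 + 2·184.8 + 3·156.3 + 4·75.3 + 5·63.7 + 6·78.7 = 100.9 + 369.6 + 468.9 + 301.2 + 318.5 + 472.2 = 2031.3
Weight total: 1 + 2 + 3 + 4 + 5 + 6 = 21
WMA = 2031.3 / 21 = 96.73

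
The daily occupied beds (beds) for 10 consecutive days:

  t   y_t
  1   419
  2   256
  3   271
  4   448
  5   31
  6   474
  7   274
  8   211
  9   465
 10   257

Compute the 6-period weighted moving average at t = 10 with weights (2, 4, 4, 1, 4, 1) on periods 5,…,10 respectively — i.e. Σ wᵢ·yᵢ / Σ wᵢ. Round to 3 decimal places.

Weighted sum: 2·31 + 4·474 + 4·274 + 1·211 + 4·465 + 1·257 = 62 + 1896 + 1096 + 211 + 1860 + 257 = 5382
Weight total: 2 + 4 + 4 + 1 + 4 + 1 = 16
WMA = 5382 / 16 = 336.375

336.375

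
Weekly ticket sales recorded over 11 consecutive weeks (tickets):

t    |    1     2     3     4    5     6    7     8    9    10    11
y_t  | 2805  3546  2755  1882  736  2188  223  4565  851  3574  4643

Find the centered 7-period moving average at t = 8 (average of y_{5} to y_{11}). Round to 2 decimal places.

2397.14

Sum of periods 5–11: 736 + 2188 + 223 + 4565 + 851 + 3574 + 4643 = 16780
Divide by 7: 16780 / 7 = 2397.14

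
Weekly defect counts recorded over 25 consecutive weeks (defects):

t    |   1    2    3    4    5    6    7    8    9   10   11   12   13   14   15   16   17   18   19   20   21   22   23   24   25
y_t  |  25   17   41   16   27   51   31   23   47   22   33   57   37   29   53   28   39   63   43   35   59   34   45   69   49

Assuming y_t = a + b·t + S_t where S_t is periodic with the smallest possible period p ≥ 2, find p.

6

First differences y_{t+1} − y_t: -8, 24, -25, 11, 24, -20, -8, 24, -25, 11, 24, -20, -8, 24, …
The difference pattern repeats every 6 terms and not for any smaller step, so p = 6.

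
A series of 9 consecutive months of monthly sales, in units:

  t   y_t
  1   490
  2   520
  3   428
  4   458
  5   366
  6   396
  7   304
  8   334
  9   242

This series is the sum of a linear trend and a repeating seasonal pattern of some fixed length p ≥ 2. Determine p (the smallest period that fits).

2

First differences y_{t+1} − y_t: 30, -92, 30, -92, 30, -92, …
The difference pattern repeats every 2 terms and not for any smaller step, so p = 2.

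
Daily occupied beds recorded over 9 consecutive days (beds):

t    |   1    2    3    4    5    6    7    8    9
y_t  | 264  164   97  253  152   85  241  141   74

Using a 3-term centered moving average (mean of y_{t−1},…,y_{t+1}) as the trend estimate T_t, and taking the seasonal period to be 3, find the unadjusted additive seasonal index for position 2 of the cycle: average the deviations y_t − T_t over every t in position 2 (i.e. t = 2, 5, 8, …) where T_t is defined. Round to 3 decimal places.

-11.111

Season position 2 occurs at t = 2, 5, 8 (where T_t is defined).
t=2: T_2 = 175.00000; y_2 − T_2 = 164 − 175.00000 = -11.00000
t=5: T_5 = 163.33333; y_5 − T_5 = 152 − 163.33333 = -11.33333
t=8: T_8 = 152.00000; y_8 − T_8 = 141 − 152.00000 = -11.00000
Mean deviation: (-11.00000 + -11.33333 + -11.00000) / 3 = -11.111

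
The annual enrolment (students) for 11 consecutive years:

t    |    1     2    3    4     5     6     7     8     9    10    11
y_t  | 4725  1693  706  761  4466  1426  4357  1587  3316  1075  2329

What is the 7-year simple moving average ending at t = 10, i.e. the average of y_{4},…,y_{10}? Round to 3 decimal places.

2426.857

Sum of periods 4–10: 761 + 4466 + 1426 + 4357 + 1587 + 3316 + 1075 = 16988
Divide by 7: 16988 / 7 = 2426.857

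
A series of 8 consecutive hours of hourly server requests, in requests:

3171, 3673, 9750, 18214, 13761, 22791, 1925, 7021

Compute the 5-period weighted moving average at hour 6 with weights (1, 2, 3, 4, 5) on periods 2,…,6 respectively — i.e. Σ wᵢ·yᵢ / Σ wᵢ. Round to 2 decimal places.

16454.27

Weighted sum: 1·3673 + 2·9750 + 3·18214 + 4·13761 + 5·22791 = 3673 + 19500 + 54642 + 55044 + 113955 = 246814
Weight total: 1 + 2 + 3 + 4 + 5 = 15
WMA = 246814 / 15 = 16454.27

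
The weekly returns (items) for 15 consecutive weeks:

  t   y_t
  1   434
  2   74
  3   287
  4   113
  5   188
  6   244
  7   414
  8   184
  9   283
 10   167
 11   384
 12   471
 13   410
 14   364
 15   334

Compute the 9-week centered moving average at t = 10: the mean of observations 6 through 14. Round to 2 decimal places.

324.56

Sum of periods 6–14: 244 + 414 + 184 + 283 + 167 + 384 + 471 + 410 + 364 = 2921
Divide by 9: 2921 / 9 = 324.56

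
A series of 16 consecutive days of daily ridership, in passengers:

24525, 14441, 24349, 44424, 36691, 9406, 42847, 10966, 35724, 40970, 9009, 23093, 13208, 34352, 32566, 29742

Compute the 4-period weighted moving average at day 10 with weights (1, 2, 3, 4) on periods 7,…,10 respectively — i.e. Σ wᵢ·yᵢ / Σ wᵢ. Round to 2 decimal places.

Weighted sum: 1·42847 + 2·10966 + 3·35724 + 4·40970 = 42847 + 21932 + 107172 + 163880 = 335831
Weight total: 1 + 2 + 3 + 4 = 10
WMA = 335831 / 10 = 33583.10

33583.10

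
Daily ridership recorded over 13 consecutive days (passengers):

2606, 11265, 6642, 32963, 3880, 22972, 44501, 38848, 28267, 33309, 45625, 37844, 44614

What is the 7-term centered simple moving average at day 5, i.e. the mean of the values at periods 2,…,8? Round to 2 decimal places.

23010.14

Sum of periods 2–8: 11265 + 6642 + 32963 + 3880 + 22972 + 44501 + 38848 = 161071
Divide by 7: 161071 / 7 = 23010.14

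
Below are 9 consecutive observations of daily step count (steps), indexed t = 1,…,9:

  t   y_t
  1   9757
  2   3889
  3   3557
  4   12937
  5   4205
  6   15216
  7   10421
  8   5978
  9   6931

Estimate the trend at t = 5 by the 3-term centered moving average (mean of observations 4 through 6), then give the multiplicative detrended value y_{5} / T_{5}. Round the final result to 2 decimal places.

Trend T_5 = (12937 + 4205 + 15216) / 3 = 32358/3 = 10786.0000
Ratio to trend: 4205 / 10786.0000 = 0.39

0.39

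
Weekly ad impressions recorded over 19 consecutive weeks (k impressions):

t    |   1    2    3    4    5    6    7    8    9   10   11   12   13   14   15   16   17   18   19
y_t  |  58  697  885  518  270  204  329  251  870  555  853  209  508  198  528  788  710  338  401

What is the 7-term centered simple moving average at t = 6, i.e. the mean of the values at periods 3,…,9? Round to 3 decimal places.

Sum of periods 3–9: 885 + 518 + 270 + 204 + 329 + 251 + 870 = 3327
Divide by 7: 3327 / 7 = 475.286

475.286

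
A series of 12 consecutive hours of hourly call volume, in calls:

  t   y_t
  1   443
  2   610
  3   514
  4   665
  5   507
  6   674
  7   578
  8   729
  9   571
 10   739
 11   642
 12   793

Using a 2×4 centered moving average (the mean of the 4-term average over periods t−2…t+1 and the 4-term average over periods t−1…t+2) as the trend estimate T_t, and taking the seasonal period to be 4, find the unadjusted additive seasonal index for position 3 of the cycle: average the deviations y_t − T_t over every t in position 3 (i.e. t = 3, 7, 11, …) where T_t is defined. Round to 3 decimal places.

Season position 3 occurs at t = 3, 7 (where T_t is defined).
t=3: T_3 = 566.00000; y_3 − T_3 = 514 − 566.00000 = -52.00000
t=7: T_7 = 630.00000; y_7 − T_7 = 578 − 630.00000 = -52.00000
Mean deviation: (-52.00000 + -52.00000) / 2 = -52.000

-52.000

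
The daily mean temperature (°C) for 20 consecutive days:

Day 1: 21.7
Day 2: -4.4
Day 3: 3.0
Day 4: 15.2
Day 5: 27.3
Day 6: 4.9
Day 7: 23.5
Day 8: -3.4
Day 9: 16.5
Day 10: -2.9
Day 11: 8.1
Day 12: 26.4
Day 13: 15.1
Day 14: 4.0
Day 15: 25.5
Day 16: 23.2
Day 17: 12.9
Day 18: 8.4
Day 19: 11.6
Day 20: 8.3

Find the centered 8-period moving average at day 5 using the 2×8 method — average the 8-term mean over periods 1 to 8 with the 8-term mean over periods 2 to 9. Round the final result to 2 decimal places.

10.65

Sum over 1–8: 21.7 + (-4.4) + 3.0 + 15.2 + 27.3 + 4.9 + 23.5 + (-3.4) = 87.8
Sum over 2–9: (-4.4) + 3.0 + 15.2 + 27.3 + 4.9 + 23.5 + (-3.4) + 16.5 = 82.6
CMA at t=5 = (87.8 + 82.6) / (2·8) = 170.4 / 16 = 10.65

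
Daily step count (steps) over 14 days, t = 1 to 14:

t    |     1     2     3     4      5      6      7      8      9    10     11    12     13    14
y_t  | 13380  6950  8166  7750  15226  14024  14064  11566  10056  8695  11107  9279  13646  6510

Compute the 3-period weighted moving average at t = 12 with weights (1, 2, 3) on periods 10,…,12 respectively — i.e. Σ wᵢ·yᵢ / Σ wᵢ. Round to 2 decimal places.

Weighted sum: 1·8695 + 2·11107 + 3·9279 = 8695 + 22214 + 27837 = 58746
Weight total: 1 + 2 + 3 = 6
WMA = 58746 / 6 = 9791.00

9791.00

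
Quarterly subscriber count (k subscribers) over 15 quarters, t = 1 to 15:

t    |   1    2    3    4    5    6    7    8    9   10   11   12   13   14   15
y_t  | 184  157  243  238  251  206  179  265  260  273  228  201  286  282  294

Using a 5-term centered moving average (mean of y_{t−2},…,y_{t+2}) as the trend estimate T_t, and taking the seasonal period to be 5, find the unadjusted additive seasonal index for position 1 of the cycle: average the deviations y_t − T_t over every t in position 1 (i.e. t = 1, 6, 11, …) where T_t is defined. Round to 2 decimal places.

-21.70

Season position 1 occurs at t = 6, 11 (where T_t is defined).
t=6: T_6 = 227.8000; y_6 − T_6 = 206 − 227.8000 = -21.8000
t=11: T_11 = 249.6000; y_11 − T_11 = 228 − 249.6000 = -21.6000
Mean deviation: (-21.8000 + -21.6000) / 2 = -21.70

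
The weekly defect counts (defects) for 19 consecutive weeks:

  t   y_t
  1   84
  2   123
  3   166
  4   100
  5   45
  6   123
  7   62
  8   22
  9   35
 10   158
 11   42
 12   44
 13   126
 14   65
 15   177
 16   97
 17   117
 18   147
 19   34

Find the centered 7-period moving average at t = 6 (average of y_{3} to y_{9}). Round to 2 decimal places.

79.00

Sum of periods 3–9: 166 + 100 + 45 + 123 + 62 + 22 + 35 = 553
Divide by 7: 553 / 7 = 79.00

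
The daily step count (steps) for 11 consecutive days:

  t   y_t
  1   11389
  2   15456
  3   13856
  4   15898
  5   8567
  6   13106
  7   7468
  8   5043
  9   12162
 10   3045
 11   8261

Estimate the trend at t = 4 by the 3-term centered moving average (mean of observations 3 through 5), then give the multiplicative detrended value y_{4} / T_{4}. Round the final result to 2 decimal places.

Trend T_4 = (13856 + 15898 + 8567) / 3 = 38321/3 = 12773.6667
Ratio to trend: 15898 / 12773.6667 = 1.24

1.24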